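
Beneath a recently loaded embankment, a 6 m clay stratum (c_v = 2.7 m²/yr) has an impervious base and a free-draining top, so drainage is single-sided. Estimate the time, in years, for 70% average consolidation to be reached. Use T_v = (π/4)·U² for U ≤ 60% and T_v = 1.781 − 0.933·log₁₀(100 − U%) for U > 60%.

Drainage path length: H_d = H = 6 m (single drainage).
U > 60%: T_v = 1.781 − 0.933·log₁₀(100 − 70) = 0.40285.
t = T_v·H_d²/c_v = 0.40285×6²/2.7 = 5.371 years.

t ≈ 5.37 years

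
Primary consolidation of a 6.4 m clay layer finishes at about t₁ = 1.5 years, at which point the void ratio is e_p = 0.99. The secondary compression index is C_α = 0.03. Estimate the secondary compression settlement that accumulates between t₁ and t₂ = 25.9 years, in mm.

Secondary compression: S_s = C_α·H/(1+e_p)·log₁₀(t₂/t₁)
S_s = 0.03×6.4/(1+0.99)×log₁₀(25.9/1.5)
    = 0.09648 × 1.237 = 0.1194 m

S_s ≈ 119 mm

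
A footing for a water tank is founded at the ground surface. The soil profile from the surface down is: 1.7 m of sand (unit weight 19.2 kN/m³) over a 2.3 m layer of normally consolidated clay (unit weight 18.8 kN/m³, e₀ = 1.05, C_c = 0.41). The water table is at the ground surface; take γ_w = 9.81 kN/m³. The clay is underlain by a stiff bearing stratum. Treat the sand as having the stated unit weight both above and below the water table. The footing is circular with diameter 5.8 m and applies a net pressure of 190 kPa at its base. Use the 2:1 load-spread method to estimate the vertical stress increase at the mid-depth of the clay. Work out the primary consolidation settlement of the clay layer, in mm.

Mid-depth of clay below the ground surface: z = 1.7 + 2.3/2 = 2.85 m.
Total vertical stress at mid-clay: σ_v = 19.2×1.7 + 18.8×1.15 = 54.26 kPa.
Pore pressure: u = 9.81×(2.85 − 0) = 27.959 kPa.
Initial effective stress: σ'_0 = σ_v − u = 54.26 − 27.959 = 26.301 kPa.
Stress increase at mid-clay by the 2:1 spreading method:
Δσ ≈ qD²/(D+z)² = 190×5.8²/(5.8+2.85)² = 85.424 kPa
Final effective stress: σ'_f = σ'_0 + Δσ = 26.301 + 85.424 = 111.73 kPa.
Normally consolidated clay, so the full stress increment lies on the virgin compression line:
S_c = C_c·H/(1+e₀)·log₁₀(σ'_f/σ'_0) = 0.41×2.3/(1+1.05)×log₁₀(111.73/26.301)
    = 0.46 × 0.6282 = 0.289 m

S_c ≈ 289 mm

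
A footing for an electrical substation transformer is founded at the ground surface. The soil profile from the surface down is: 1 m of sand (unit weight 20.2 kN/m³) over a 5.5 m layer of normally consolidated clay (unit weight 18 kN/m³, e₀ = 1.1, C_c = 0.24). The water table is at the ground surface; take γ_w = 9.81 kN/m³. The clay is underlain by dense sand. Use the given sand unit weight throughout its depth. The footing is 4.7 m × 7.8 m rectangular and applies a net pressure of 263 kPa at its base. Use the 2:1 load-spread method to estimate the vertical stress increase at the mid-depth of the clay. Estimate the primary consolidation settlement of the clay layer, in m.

S_c ≈ 0.379 m

Mid-depth of clay below the ground surface: z = 1 + 5.5/2 = 3.75 m.
Total vertical stress at mid-clay: σ_v = 20.2×1 + 18×2.75 = 69.7 kPa.
Pore pressure: u = 9.81×(3.75 − 0) = 36.788 kPa.
Initial effective stress: σ'_0 = σ_v − u = 69.7 − 36.788 = 32.912 kPa.
Stress increase at mid-clay by the 2:1 spreading method:
Δσ = qBL/((B+z)(L+z)) = 263×4.7×7.8/((4.7+3.75)(7.8+3.75)) = 98.789 kPa
Final effective stress: σ'_f = σ'_0 + Δσ = 32.912 + 98.789 = 131.7 kPa.
Normally consolidated clay, so the full stress increment lies on the virgin compression line:
S_c = C_c·H/(1+e₀)·log₁₀(σ'_f/σ'_0) = 0.24×5.5/(1+1.1)×log₁₀(131.7/32.912)
    = 0.62857 × 0.60223 = 0.3785 m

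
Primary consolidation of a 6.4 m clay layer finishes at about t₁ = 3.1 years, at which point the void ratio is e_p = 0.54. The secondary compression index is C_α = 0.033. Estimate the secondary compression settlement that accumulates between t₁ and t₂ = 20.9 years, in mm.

Secondary compression: S_s = C_α·H/(1+e_p)·log₁₀(t₂/t₁)
S_s = 0.033×6.4/(1+0.54)×log₁₀(20.9/3.1)
    = 0.1371 × 0.8288 = 0.1137 m

S_s ≈ 114 mm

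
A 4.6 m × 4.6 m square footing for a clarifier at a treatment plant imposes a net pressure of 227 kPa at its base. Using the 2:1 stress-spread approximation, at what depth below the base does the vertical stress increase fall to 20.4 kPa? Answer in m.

2:1 spreading — at depth z the loaded area has grown by z in each plan dimension:
qB²/(B+z)² = Δσ_z ⇒ z = B(√(q/Δσ_z) − 1) = 4.6×(√(227/20.4) − 1) = 10.74 m

z ≈ 10.7 m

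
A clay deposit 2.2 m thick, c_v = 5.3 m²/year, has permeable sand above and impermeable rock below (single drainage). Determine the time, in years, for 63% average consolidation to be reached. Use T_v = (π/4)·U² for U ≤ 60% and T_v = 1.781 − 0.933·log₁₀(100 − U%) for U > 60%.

Drainage path length: H_d = H = 2.2 m (single drainage).
U > 60%: T_v = 1.781 − 0.933·log₁₀(100 − 63) = 0.31787.
t = T_v·H_d²/c_v = 0.31787×2.2²/5.3 = 0.2903 years.

t ≈ 0.29 years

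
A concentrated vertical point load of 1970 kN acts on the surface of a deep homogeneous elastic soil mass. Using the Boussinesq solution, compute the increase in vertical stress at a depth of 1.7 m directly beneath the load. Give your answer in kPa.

Δσ_z ≈ 325 kPa

Boussinesq vertical stress below a point load on an elastic half-space:
Δσ_z = 3P/(2πz²) · [1 + (r/z)²]^(−5/2)
r/z = 0/1.7 = 0; [1+(r/z)²]^(−5/2) = 1.
Δσ_z = 3×1970/(2π×1.7²) × 1 = 325.47 × 1 = 325.5 kPa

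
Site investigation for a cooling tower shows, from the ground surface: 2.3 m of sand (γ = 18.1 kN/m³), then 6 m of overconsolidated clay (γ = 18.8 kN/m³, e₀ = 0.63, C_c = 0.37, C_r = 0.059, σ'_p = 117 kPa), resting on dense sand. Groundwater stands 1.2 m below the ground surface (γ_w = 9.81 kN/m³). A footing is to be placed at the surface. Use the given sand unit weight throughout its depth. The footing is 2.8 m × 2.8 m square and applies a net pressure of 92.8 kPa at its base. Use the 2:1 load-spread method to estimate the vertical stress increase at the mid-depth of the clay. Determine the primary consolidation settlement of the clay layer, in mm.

Mid-depth of clay below the ground surface: z = 2.3 + 6/2 = 5.3 m.
Total vertical stress at mid-clay: σ_v = 18.1×2.3 + 18.8×3 = 98.03 kPa.
Pore pressure: u = 9.81×(5.3 − 1.2) = 40.221 kPa.
Initial effective stress: σ'_0 = σ_v − u = 98.03 − 40.221 = 57.809 kPa.
Stress increase at mid-clay by the 2:1 spreading method:
Δσ = qBL/((B+z)(L+z)) = 92.8×2.8×2.8/((2.8+5.3)(2.8+5.3)) = 11.089 kPa
Final effective stress: σ'_f = 57.809 + 11.089 = 68.898 kPa.
σ'_f = 68.898 ≤ σ'_p = 117 kPa, so the clay remains overconsolidated and only the recompression index applies:
S_c = C_r·H/(1+e₀)·log₁₀(σ'_f/σ'_0) = 0.059×6/1.63×log₁₀(68.898/57.809)
    = 0.21718 × 0.076211 = 0.01655 m

S_c ≈ 16.6 mm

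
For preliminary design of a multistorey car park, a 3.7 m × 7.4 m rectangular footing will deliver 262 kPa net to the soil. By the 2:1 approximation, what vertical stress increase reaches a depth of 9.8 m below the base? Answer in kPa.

By the 2:1 method the load spreads at 1 horizontal : 2 vertical, so at depth z the loaded area has grown by z in each plan dimension:
Δσ = qBL/((B+z)(L+z)) = 262×3.7×7.4/((3.7+9.8)(7.4+9.8)) = 30.894 kPa

Δσ_z ≈ 30.9 kPa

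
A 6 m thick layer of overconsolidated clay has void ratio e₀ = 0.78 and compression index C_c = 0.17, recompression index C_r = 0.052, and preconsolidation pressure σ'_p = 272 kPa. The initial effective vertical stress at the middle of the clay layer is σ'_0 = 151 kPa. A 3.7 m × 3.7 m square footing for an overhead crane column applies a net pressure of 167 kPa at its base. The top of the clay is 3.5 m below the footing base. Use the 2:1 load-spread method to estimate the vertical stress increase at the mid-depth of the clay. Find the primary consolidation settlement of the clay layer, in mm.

Mid-depth of clay below the footing base: z = 3.5 + 6/2 = 6.5 m.
Stress increase at mid-clay by the 2:1 spreading method:
Δσ = qBL/((B+z)(L+z)) = 167×3.7×3.7/((3.7+6.5)(3.7+6.5)) = 21.975 kPa
Final effective stress: σ'_f = 151 + 21.975 = 172.97 kPa.
σ'_f = 172.97 ≤ σ'_p = 272 kPa, so the clay remains overconsolidated and only the recompression index applies:
S_c = C_r·H/(1+e₀)·log₁₀(σ'_f/σ'_0) = 0.052×6/1.78×log₁₀(172.97/151)
    = 0.17528 × 0.058994 = 0.01034 m

S_c ≈ 10.3 mm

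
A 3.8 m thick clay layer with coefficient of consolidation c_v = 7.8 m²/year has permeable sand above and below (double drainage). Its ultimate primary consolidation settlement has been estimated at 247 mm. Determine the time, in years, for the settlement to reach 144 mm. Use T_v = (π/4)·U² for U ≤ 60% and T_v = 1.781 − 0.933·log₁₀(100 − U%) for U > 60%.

t ≈ 0.124 years

Drainage path length: H_d = H/2 = 1.9 m (double drainage).
U = S(t)/S_ult = 144/247 = 0.583.
U ≤ 60%: T_v = (π/4)·U² = (π/4)×0.583² = 0.26694.
t = T_v·H_d²/c_v = 0.26694×1.9²/7.8 = 0.1235 years.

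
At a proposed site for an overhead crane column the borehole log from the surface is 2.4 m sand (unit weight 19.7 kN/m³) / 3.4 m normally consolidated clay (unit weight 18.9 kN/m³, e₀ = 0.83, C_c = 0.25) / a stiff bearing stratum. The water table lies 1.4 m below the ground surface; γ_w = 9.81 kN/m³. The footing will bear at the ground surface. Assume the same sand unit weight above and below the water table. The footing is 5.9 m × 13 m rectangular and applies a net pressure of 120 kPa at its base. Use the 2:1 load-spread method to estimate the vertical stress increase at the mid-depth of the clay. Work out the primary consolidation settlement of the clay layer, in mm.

S_c ≈ 142 mm

Mid-depth of clay below the ground surface: z = 2.4 + 3.4/2 = 4.1 m.
Total vertical stress at mid-clay: σ_v = 19.7×2.4 + 18.9×1.7 = 79.41 kPa.
Pore pressure: u = 9.81×(4.1 − 1.4) = 26.487 kPa.
Initial effective stress: σ'_0 = σ_v − u = 79.41 − 26.487 = 52.923 kPa.
Stress increase at mid-clay by the 2:1 spreading method:
Δσ = qBL/((B+z)(L+z)) = 120×5.9×13/((5.9+4.1)(13+4.1)) = 53.825 kPa
Final effective stress: σ'_f = σ'_0 + Δσ = 52.923 + 53.825 = 106.75 kPa.
Normally consolidated clay, so the full stress increment lies on the virgin compression line:
S_c = C_c·H/(1+e₀)·log₁₀(σ'_f/σ'_0) = 0.25×3.4/(1+0.83)×log₁₀(106.75/52.923)
    = 0.46448 × 0.30472 = 0.1415 m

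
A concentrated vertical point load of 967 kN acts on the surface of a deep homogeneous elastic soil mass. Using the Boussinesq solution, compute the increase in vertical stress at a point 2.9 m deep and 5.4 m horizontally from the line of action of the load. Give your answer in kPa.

Δσ_z ≈ 1.3 kPa

Boussinesq vertical stress below a point load on an elastic half-space:
Δσ_z = 3P/(2πz²) · [1 + (r/z)²]^(−5/2)
r/z = 5.4/2.9 = 1.8621; [1+(r/z)²]^(−5/2) = 0.023708.
Δσ_z = 3×967/(2π×2.9²) × 0.023708 = 54.9 × 0.023708 = 1.302 kPa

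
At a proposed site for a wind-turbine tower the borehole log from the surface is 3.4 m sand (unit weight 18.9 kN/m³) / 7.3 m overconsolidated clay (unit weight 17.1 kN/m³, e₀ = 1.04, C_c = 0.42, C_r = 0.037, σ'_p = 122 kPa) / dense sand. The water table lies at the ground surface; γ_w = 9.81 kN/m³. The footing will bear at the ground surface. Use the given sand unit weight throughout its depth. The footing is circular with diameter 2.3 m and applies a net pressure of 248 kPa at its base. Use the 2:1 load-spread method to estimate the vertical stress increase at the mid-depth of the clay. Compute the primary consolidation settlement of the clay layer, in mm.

S_c ≈ 13.3 mm

Mid-depth of clay below the ground surface: z = 3.4 + 7.3/2 = 7.05 m.
Total vertical stress at mid-clay: σ_v = 18.9×3.4 + 17.1×3.65 = 126.67 kPa.
Pore pressure: u = 9.81×(7.05 − 0) = 69.16 kPa.
Initial effective stress: σ'_0 = σ_v − u = 126.67 − 69.16 = 57.51 kPa.
Stress increase at mid-clay by the 2:1 spreading method:
Δσ ≈ qD²/(D+z)² = 248×2.3²/(2.3+7.05)² = 15.007 kPa
Final effective stress: σ'_f = 57.51 + 15.007 = 72.517 kPa.
σ'_f = 72.517 ≤ σ'_p = 122 kPa, so the clay remains overconsolidated and only the recompression index applies:
S_c = C_r·H/(1+e₀)·log₁₀(σ'_f/σ'_0) = 0.037×7.3/2.04×log₁₀(72.517/57.51)
    = 0.1324 × 0.1007 = 0.01333 m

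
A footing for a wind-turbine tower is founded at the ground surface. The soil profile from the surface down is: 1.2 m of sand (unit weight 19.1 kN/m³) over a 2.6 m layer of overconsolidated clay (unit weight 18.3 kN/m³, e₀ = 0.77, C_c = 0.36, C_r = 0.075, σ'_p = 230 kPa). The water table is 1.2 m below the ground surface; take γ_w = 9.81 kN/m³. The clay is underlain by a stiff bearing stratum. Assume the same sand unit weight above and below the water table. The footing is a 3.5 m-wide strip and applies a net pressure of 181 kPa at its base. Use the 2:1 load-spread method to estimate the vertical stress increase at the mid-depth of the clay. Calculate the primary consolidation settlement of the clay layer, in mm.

S_c ≈ 67.6 mm

Mid-depth of clay below the ground surface: z = 1.2 + 2.6/2 = 2.5 m.
Total vertical stress at mid-clay: σ_v = 19.1×1.2 + 18.3×1.3 = 46.71 kPa.
Pore pressure: u = 9.81×(2.5 − 1.2) = 12.753 kPa.
Initial effective stress: σ'_0 = σ_v − u = 46.71 − 12.753 = 33.957 kPa.
Stress increase at mid-clay by the 2:1 spreading method:
Δσ = qB/(B+z) = 181×3.5/(3.5+2.5) = 105.58 kPa
Final effective stress: σ'_f = 33.957 + 105.58 = 139.54 kPa.
σ'_f = 139.54 ≤ σ'_p = 230 kPa, so the clay remains overconsolidated and only the recompression index applies:
S_c = C_r·H/(1+e₀)·log₁₀(σ'_f/σ'_0) = 0.075×2.6/1.77×log₁₀(139.54/33.957)
    = 0.11017 × 0.61377 = 0.06762 m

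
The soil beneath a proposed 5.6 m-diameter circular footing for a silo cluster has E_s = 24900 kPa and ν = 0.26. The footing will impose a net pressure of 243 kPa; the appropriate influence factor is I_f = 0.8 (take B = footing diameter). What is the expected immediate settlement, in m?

S_e ≈ 0.0408 m

Immediate (elastic) settlement: S_e = q·B·(1−ν²)/E_s · I_f.
S_e = 243 × 5.6 × (1 − 0.26²) / 24900 × 0.8
    = 243 × 5.6 × 0.9324 / 24900 × 0.8
    = 0.04076 m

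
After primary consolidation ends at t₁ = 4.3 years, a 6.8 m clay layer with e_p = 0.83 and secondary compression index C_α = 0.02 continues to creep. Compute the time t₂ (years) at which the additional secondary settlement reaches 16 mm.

S_s = C_α·H/(1+e_p)·log₁₀(t₂/t₁) ⇒ log₁₀(t₂/t₁) = S_s·(1+e_p)/(C_α·H).
log₁₀(t₂/t₁) = 0.016 × (1+0.83) / (0.02×6.8) = 0.2153
t₂ = t₁ × 10^0.2153 = 4.3 × 1.642 = 7.059 years

t₂ ≈ 7.06 years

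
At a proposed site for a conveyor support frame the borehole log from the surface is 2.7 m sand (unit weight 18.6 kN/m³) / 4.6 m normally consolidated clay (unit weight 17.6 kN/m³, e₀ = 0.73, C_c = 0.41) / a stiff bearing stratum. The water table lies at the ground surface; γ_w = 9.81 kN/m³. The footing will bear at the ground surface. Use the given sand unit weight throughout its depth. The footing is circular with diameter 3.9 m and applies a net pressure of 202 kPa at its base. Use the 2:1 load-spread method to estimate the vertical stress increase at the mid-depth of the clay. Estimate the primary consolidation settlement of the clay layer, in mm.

Mid-depth of clay below the ground surface: z = 2.7 + 4.6/2 = 5 m.
Total vertical stress at mid-clay: σ_v = 18.6×2.7 + 17.6×2.3 = 90.7 kPa.
Pore pressure: u = 9.81×(5 − 0) = 49.05 kPa.
Initial effective stress: σ'_0 = σ_v − u = 90.7 − 49.05 = 41.65 kPa.
Stress increase at mid-clay by the 2:1 spreading method:
Δσ ≈ qD²/(D+z)² = 202×3.9²/(3.9+5)² = 38.788 kPa
Final effective stress: σ'_f = σ'_0 + Δσ = 41.65 + 38.788 = 80.438 kPa.
Normally consolidated clay, so the full stress increment lies on the virgin compression line:
S_c = C_c·H/(1+e₀)·log₁₀(σ'_f/σ'_0) = 0.41×4.6/(1+0.73)×log₁₀(80.438/41.65)
    = 1.0902 × 0.28585 = 0.3116 m

S_c ≈ 312 mm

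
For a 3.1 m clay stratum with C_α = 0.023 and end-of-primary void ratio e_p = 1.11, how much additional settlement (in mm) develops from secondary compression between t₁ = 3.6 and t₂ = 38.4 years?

S_s ≈ 34.7 mm

Secondary compression: S_s = C_α·H/(1+e_p)·log₁₀(t₂/t₁)
S_s = 0.023×3.1/(1+1.11)×log₁₀(38.4/3.6)
    = 0.03379 × 1.028 = 0.03474 m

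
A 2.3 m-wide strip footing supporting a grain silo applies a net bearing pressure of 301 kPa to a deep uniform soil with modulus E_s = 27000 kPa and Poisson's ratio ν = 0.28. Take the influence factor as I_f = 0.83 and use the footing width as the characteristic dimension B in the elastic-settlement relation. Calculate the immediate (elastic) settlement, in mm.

S_e ≈ 19.6 mm

Immediate (elastic) settlement: S_e = q·B·(1−ν²)/E_s · I_f.
S_e = 301 × 2.3 × (1 − 0.28²) / 27000 × 0.83
    = 301 × 2.3 × 0.9216 / 27000 × 0.83
    = 0.01961 m = 19.61 mm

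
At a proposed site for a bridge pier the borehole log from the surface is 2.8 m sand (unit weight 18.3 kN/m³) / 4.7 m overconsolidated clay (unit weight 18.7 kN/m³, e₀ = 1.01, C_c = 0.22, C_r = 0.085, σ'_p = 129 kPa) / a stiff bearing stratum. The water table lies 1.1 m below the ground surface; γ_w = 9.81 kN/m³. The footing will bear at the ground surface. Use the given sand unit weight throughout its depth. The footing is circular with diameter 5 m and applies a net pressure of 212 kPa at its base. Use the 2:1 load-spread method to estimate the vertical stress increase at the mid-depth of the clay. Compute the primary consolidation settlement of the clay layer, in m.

Mid-depth of clay below the ground surface: z = 2.8 + 4.7/2 = 5.15 m.
Total vertical stress at mid-clay: σ_v = 18.3×2.8 + 18.7×2.35 = 95.185 kPa.
Pore pressure: u = 9.81×(5.15 − 1.1) = 39.73 kPa.
Initial effective stress: σ'_0 = σ_v − u = 95.185 − 39.73 = 55.455 kPa.
Stress increase at mid-clay by the 2:1 spreading method:
Δσ ≈ qD²/(D+z)² = 212×5²/(5+5.15)² = 51.445 kPa
Final effective stress: σ'_f = 55.455 + 51.445 = 106.9 kPa.
σ'_f = 106.9 ≤ σ'_p = 129 kPa, so the clay remains overconsolidated and only the recompression index applies:
S_c = C_r·H/(1+e₀)·log₁₀(σ'_f/σ'_0) = 0.085×4.7/2.01×log₁₀(106.9/55.455)
    = 0.19876 × 0.28504 = 0.05665 m

S_c ≈ 0.0567 m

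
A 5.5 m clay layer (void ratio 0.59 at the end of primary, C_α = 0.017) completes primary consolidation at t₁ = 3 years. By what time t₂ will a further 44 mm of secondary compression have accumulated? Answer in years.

t₂ ≈ 16.8 years

S_s = C_α·H/(1+e_p)·log₁₀(t₂/t₁) ⇒ log₁₀(t₂/t₁) = S_s·(1+e_p)/(C_α·H).
log₁₀(t₂/t₁) = 0.044 × (1+0.59) / (0.017×5.5) = 0.7482
t₂ = t₁ × 10^0.7482 = 3 × 5.601 = 16.8 years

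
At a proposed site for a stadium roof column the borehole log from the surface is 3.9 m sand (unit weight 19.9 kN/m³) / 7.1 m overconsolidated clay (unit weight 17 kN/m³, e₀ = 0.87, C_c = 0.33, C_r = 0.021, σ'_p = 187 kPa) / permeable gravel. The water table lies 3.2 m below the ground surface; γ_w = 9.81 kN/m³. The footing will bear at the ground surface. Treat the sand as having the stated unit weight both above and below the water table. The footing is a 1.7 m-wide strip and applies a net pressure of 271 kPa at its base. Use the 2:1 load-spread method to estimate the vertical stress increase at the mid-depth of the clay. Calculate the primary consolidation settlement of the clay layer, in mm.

S_c ≈ 14.6 mm

Mid-depth of clay below the ground surface: z = 3.9 + 7.1/2 = 7.45 m.
Total vertical stress at mid-clay: σ_v = 19.9×3.9 + 17×3.55 = 137.96 kPa.
Pore pressure: u = 9.81×(7.45 − 3.2) = 41.693 kPa.
Initial effective stress: σ'_0 = σ_v − u = 137.96 − 41.693 = 96.267 kPa.
Stress increase at mid-clay by the 2:1 spreading method:
Δσ = qB/(B+z) = 271×1.7/(1.7+7.45) = 50.35 kPa
Final effective stress: σ'_f = 96.267 + 50.35 = 146.62 kPa.
σ'_f = 146.62 ≤ σ'_p = 187 kPa, so the clay remains overconsolidated and only the recompression index applies:
S_c = C_r·H/(1+e₀)·log₁₀(σ'_f/σ'_0) = 0.021×7.1/1.87×log₁₀(146.62/96.267)
    = 0.079733 × 0.18272 = 0.01457 m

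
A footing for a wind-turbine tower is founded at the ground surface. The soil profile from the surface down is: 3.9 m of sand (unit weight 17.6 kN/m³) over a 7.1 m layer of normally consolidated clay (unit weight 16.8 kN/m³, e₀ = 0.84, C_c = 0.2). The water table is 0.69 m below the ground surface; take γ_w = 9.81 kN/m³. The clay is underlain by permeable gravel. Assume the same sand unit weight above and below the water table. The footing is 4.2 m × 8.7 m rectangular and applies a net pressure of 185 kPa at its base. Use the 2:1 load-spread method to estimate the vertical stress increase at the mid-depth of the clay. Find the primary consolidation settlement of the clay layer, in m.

Mid-depth of clay below the ground surface: z = 3.9 + 7.1/2 = 7.45 m.
Total vertical stress at mid-clay: σ_v = 17.6×3.9 + 16.8×3.55 = 128.28 kPa.
Pore pressure: u = 9.81×(7.45 − 0.69) = 66.316 kPa.
Initial effective stress: σ'_0 = σ_v − u = 128.28 − 66.316 = 61.964 kPa.
Stress increase at mid-clay by the 2:1 spreading method:
Δσ = qBL/((B+z)(L+z)) = 185×4.2×8.7/((4.2+7.45)(8.7+7.45)) = 35.929 kPa
Final effective stress: σ'_f = σ'_0 + Δσ = 61.964 + 35.929 = 97.893 kPa.
Normally consolidated clay, so the full stress increment lies on the virgin compression line:
S_c = C_c·H/(1+e₀)·log₁₀(σ'_f/σ'_0) = 0.2×7.1/(1+0.84)×log₁₀(97.893/61.964)
    = 0.77174 × 0.19861 = 0.1533 m

S_c ≈ 0.153 m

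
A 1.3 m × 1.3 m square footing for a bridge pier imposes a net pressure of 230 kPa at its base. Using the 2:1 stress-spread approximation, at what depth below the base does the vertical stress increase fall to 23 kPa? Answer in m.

2:1 spreading — at depth z the loaded area has grown by z in each plan dimension:
qB²/(B+z)² = Δσ_z ⇒ z = B(√(q/Δσ_z) − 1) = 1.3×(√(230/23) − 1) = 2.811 m

z ≈ 2.81 m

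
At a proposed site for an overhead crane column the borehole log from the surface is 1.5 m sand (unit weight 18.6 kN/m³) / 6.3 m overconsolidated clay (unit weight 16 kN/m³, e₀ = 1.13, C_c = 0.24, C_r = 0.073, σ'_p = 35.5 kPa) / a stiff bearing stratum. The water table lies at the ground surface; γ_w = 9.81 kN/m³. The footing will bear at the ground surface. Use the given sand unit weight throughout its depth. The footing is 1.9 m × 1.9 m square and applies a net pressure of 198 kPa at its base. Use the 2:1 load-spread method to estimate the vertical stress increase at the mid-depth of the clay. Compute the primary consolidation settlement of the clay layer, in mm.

S_c ≈ 109 mm

Mid-depth of clay below the ground surface: z = 1.5 + 6.3/2 = 4.65 m.
Total vertical stress at mid-clay: σ_v = 18.6×1.5 + 16×3.15 = 78.3 kPa.
Pore pressure: u = 9.81×(4.65 − 0) = 45.617 kPa.
Initial effective stress: σ'_0 = σ_v − u = 78.3 − 45.617 = 32.683 kPa.
Stress increase at mid-clay by the 2:1 spreading method:
Δσ = qBL/((B+z)(L+z)) = 198×1.9×1.9/((1.9+4.65)(1.9+4.65)) = 16.661 kPa
Final effective stress: σ'_f = 32.683 + 16.661 = 49.344 kPa.
σ'_f = 49.344 > σ'_p = 35.5 kPa, so the stress path crosses the preconsolidation pressure — recompression up to σ'_p, then virgin compression beyond:
S_c = H/(1+e₀)·[C_r·log₁₀(σ'_p/σ'_0) + C_c·log₁₀(σ'_f/σ'_p)]
    = 6.3/2.13 × [0.073×log₁₀(35.5/32.683) + 0.24×log₁₀(49.344/35.5)]
    = 2.9577 × [0.0026212 + 0.034321] = 0.1093 m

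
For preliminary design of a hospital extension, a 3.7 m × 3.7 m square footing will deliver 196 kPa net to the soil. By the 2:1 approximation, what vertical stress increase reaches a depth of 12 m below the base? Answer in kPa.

By the 2:1 method the load spreads at 1 horizontal : 2 vertical, so at depth z the loaded area has grown by z in each plan dimension:
Δσ = qBL/((B+z)(L+z)) = 196×3.7×3.7/((3.7+12)(3.7+12)) = 10.886 kPa

Δσ_z ≈ 10.9 kPa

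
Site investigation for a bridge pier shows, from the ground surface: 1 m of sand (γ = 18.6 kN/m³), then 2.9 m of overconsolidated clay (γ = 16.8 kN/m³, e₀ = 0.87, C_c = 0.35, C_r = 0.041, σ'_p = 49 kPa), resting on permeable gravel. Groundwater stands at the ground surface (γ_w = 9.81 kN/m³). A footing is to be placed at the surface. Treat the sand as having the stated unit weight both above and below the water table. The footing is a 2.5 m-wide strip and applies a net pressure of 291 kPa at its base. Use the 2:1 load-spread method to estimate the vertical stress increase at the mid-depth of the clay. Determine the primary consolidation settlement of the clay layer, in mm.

Mid-depth of clay below the ground surface: z = 1 + 2.9/2 = 2.45 m.
Total vertical stress at mid-clay: σ_v = 18.6×1 + 16.8×1.45 = 42.96 kPa.
Pore pressure: u = 9.81×(2.45 − 0) = 24.035 kPa.
Initial effective stress: σ'_0 = σ_v − u = 42.96 − 24.035 = 18.925 kPa.
Stress increase at mid-clay by the 2:1 spreading method:
Δσ = qB/(B+z) = 291×2.5/(2.5+2.45) = 146.97 kPa
Final effective stress: σ'_f = 18.925 + 146.97 = 165.9 kPa.
σ'_f = 165.9 > σ'_p = 49 kPa, so the stress path crosses the preconsolidation pressure — recompression up to σ'_p, then virgin compression beyond:
S_c = H/(1+e₀)·[C_r·log₁₀(σ'_p/σ'_0) + C_c·log₁₀(σ'_f/σ'_p)]
    = 2.9/1.87 × [0.041×log₁₀(49/18.925) + 0.35×log₁₀(165.9/49)]
    = 1.5508 × [0.01694 + 0.18538] = 0.3138 m

S_c ≈ 314 mm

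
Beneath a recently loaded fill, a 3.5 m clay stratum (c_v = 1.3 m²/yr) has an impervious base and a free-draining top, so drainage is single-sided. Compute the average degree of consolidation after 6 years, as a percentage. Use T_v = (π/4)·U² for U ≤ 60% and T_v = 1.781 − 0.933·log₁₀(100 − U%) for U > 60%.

Drainage path length: H_d = H = 3.5 m (single drainage).
T_v = c_v·t/H_d² = 1.3×6/3.5² = 0.63673.
T_v = 0.63673 corresponds to the U > 60% branch:
U = 1 − 10^((1.781 − T_v)/0.933)/100 = 0.8316

U ≈ 83.2 %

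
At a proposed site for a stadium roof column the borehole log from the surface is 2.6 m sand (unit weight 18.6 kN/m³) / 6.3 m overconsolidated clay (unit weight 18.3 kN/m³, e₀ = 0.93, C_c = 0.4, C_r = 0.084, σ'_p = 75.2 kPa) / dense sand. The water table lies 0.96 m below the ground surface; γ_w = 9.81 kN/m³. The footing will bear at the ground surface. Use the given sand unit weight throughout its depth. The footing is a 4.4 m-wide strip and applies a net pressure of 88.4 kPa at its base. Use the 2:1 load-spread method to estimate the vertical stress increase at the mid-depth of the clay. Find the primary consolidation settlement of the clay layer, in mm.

S_c ≈ 175 mm

Mid-depth of clay below the ground surface: z = 2.6 + 6.3/2 = 5.75 m.
Total vertical stress at mid-clay: σ_v = 18.6×2.6 + 18.3×3.15 = 106.01 kPa.
Pore pressure: u = 9.81×(5.75 − 0.96) = 46.99 kPa.
Initial effective stress: σ'_0 = σ_v − u = 106.01 − 46.99 = 59.02 kPa.
Stress increase at mid-clay by the 2:1 spreading method:
Δσ = qB/(B+z) = 88.4×4.4/(4.4+5.75) = 38.321 kPa
Final effective stress: σ'_f = 59.02 + 38.321 = 97.341 kPa.
σ'_f = 97.341 > σ'_p = 75.2 kPa, so the stress path crosses the preconsolidation pressure — recompression up to σ'_p, then virgin compression beyond:
S_c = H/(1+e₀)·[C_r·log₁₀(σ'_p/σ'_0) + C_c·log₁₀(σ'_f/σ'_p)]
    = 6.3/1.93 × [0.084×log₁₀(75.2/59.02) + 0.4×log₁₀(97.341/75.2)]
    = 3.2642 × [0.0088384 + 0.044831] = 0.1752 m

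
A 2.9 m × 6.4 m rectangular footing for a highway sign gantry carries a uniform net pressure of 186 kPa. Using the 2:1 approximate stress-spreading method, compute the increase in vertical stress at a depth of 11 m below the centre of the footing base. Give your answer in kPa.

Δσ_z ≈ 14.3 kPa

By the 2:1 method the load spreads at 1 horizontal : 2 vertical, so at depth z the loaded area has grown by z in each plan dimension:
Δσ = qBL/((B+z)(L+z)) = 186×2.9×6.4/((2.9+11)(6.4+11)) = 14.273 kPa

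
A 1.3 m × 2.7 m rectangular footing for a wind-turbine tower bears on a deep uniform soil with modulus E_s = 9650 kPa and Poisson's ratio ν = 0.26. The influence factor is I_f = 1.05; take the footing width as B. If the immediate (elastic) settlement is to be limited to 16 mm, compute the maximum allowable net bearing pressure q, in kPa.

S_e = q·B·(1−ν²)/E_s · I_f  ⇒  q = S_e·E_s / (B·(1−ν²)·I_f).
q = 0.016 × 9650 / (1.3 × 0.9324 × 1.05) = 121.3 kPa

q ≈ 121 kPa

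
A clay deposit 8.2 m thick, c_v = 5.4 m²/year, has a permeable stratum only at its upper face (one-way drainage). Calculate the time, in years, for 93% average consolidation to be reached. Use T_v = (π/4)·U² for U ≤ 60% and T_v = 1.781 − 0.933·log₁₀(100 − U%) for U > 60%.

t ≈ 12.4 years

Drainage path length: H_d = H = 8.2 m (single drainage).
U > 60%: T_v = 1.781 − 0.933·log₁₀(100 − 93) = 0.99252.
t = T_v·H_d²/c_v = 0.99252×8.2²/5.4 = 12.36 years.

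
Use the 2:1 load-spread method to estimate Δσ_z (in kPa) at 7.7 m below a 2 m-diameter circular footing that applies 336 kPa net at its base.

Δσ_z ≈ 14.3 kPa

By the 2:1 method the load spreads at 1 horizontal : 2 vertical, so at depth z the loaded area has grown by z in each plan dimension:
Δσ ≈ qD²/(D+z)² = 336×2²/(2+7.7)² = 14.284 kPa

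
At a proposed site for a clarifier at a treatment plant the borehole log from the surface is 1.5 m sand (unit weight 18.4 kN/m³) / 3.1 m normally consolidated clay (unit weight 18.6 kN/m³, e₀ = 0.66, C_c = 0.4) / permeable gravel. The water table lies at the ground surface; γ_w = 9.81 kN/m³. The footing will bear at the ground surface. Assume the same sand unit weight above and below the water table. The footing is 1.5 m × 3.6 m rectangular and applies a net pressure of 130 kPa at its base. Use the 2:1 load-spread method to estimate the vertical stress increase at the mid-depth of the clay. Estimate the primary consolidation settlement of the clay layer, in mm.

S_c ≈ 204 mm

Mid-depth of clay below the ground surface: z = 1.5 + 3.1/2 = 3.05 m.
Total vertical stress at mid-clay: σ_v = 18.4×1.5 + 18.6×1.55 = 56.43 kPa.
Pore pressure: u = 9.81×(3.05 − 0) = 29.921 kPa.
Initial effective stress: σ'_0 = σ_v − u = 56.43 − 29.921 = 26.509 kPa.
Stress increase at mid-clay by the 2:1 spreading method:
Δσ = qBL/((B+z)(L+z)) = 130×1.5×3.6/((1.5+3.05)(3.6+3.05)) = 23.201 kPa
Final effective stress: σ'_f = σ'_0 + Δσ = 26.509 + 23.201 = 49.71 kPa.
Normally consolidated clay, so the full stress increment lies on the virgin compression line:
S_c = C_c·H/(1+e₀)·log₁₀(σ'_f/σ'_0) = 0.4×3.1/(1+0.66)×log₁₀(49.71/26.509)
    = 0.74699 × 0.27305 = 0.204 m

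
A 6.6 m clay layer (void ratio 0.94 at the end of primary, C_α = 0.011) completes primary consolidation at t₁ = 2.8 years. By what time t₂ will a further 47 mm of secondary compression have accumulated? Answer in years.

t₂ ≈ 50.5 years

S_s = C_α·H/(1+e_p)·log₁₀(t₂/t₁) ⇒ log₁₀(t₂/t₁) = S_s·(1+e_p)/(C_α·H).
log₁₀(t₂/t₁) = 0.047 × (1+0.94) / (0.011×6.6) = 1.256
t₂ = t₁ × 10^1.256 = 2.8 × 18.03 = 50.48 years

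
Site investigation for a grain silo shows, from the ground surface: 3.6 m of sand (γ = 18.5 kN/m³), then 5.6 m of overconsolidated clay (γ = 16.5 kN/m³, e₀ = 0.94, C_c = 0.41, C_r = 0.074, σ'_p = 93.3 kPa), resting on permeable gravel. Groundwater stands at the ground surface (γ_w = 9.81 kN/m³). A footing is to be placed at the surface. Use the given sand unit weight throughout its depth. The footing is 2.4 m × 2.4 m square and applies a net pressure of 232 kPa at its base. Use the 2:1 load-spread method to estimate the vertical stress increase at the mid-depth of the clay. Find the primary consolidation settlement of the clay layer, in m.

Mid-depth of clay below the ground surface: z = 3.6 + 5.6/2 = 6.4 m.
Total vertical stress at mid-clay: σ_v = 18.5×3.6 + 16.5×2.8 = 112.8 kPa.
Pore pressure: u = 9.81×(6.4 − 0) = 62.784 kPa.
Initial effective stress: σ'_0 = σ_v − u = 112.8 − 62.784 = 50.016 kPa.
Stress increase at mid-clay by the 2:1 spreading method:
Δσ = qBL/((B+z)(L+z)) = 232×2.4×2.4/((2.4+6.4)(2.4+6.4)) = 17.256 kPa
Final effective stress: σ'_f = 50.016 + 17.256 = 67.272 kPa.
σ'_f = 67.272 ≤ σ'_p = 93.3 kPa, so the clay remains overconsolidated and only the recompression index applies:
S_c = C_r·H/(1+e₀)·log₁₀(σ'_f/σ'_0) = 0.074×5.6/1.94×log₁₀(67.272/50.016)
    = 0.21361 × 0.12873 = 0.0275 m

S_c ≈ 0.0275 m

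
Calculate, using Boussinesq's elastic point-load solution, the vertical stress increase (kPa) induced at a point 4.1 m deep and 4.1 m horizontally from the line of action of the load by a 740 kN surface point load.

Δσ_z ≈ 3.72 kPa

Boussinesq vertical stress below a point load on an elastic half-space:
Δσ_z = 3P/(2πz²) · [1 + (r/z)²]^(−5/2)
r/z = 4.1/4.1 = 1; [1+(r/z)²]^(−5/2) = 0.17678.
Δσ_z = 3×740/(2π×4.1²) × 0.17678 = 21.019 × 0.17678 = 3.716 kPa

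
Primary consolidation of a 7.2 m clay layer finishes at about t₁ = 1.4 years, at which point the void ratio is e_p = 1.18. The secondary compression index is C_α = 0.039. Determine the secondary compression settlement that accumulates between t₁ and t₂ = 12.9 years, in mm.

S_s ≈ 124 mm

Secondary compression: S_s = C_α·H/(1+e_p)·log₁₀(t₂/t₁)
S_s = 0.039×7.2/(1+1.18)×log₁₀(12.9/1.4)
    = 0.1288 × 0.9645 = 0.1242 m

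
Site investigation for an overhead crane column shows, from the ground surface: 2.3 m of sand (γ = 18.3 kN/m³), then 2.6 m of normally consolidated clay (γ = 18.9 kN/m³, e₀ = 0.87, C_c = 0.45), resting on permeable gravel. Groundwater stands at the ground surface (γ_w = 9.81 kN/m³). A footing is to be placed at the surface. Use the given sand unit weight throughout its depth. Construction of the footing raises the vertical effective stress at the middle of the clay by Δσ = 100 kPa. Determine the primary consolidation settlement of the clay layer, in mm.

S_c ≈ 389 mm

Mid-depth of clay below the ground surface: z = 2.3 + 2.6/2 = 3.6 m.
Total vertical stress at mid-clay: σ_v = 18.3×2.3 + 18.9×1.3 = 66.66 kPa.
Pore pressure: u = 9.81×(3.6 − 0) = 35.316 kPa.
Initial effective stress: σ'_0 = σ_v − u = 66.66 − 35.316 = 31.344 kPa.
Final effective stress: σ'_f = σ'_0 + Δσ = 31.344 + 100 = 131.34 kPa.
Normally consolidated clay, so the full stress increment lies on the virgin compression line:
S_c = C_c·H/(1+e₀)·log₁₀(σ'_f/σ'_0) = 0.45×2.6/(1+0.87)×log₁₀(131.34/31.344)
    = 0.62567 × 0.62224 = 0.3893 m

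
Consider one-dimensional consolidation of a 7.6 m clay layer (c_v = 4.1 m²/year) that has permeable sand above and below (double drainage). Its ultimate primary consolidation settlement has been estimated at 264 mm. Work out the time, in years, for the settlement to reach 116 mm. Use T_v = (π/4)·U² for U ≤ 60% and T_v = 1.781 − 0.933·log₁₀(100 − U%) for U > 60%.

t ≈ 0.534 years

Drainage path length: H_d = H/2 = 3.8 m (double drainage).
U = S(t)/S_ult = 116/264 = 0.4394.
U ≤ 60%: T_v = (π/4)·U² = (π/4)×0.43939² = 0.15163.
t = T_v·H_d²/c_v = 0.15163×3.8²/4.1 = 0.534 years.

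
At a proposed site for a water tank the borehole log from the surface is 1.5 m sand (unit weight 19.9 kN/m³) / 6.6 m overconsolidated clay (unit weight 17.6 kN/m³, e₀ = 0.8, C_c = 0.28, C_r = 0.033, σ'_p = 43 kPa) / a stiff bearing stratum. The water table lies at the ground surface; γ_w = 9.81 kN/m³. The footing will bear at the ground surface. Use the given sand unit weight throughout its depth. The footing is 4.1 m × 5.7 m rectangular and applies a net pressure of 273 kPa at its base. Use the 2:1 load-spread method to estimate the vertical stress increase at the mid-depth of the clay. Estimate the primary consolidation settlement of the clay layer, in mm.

Mid-depth of clay below the ground surface: z = 1.5 + 6.6/2 = 4.8 m.
Total vertical stress at mid-clay: σ_v = 19.9×1.5 + 17.6×3.3 = 87.93 kPa.
Pore pressure: u = 9.81×(4.8 − 0) = 47.088 kPa.
Initial effective stress: σ'_0 = σ_v − u = 87.93 − 47.088 = 40.842 kPa.
Stress increase at mid-clay by the 2:1 spreading method:
Δσ = qBL/((B+z)(L+z)) = 273×4.1×5.7/((4.1+4.8)(5.7+4.8)) = 68.272 kPa
Final effective stress: σ'_f = 40.842 + 68.272 = 109.11 kPa.
σ'_f = 109.11 > σ'_p = 43 kPa, so the stress path crosses the preconsolidation pressure — recompression up to σ'_p, then virgin compression beyond:
S_c = H/(1+e₀)·[C_r·log₁₀(σ'_p/σ'_0) + C_c·log₁₀(σ'_f/σ'_p)]
    = 6.6/1.8 × [0.033×log₁₀(43/40.842) + 0.28×log₁₀(109.11/43)]
    = 3.6667 × [0.00073793 + 0.11323] = 0.4179 m

S_c ≈ 418 mm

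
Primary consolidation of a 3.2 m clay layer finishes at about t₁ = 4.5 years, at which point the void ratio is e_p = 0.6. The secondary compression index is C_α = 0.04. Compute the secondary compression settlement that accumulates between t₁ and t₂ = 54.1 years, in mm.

S_s ≈ 86.4 mm

Secondary compression: S_s = C_α·H/(1+e_p)·log₁₀(t₂/t₁)
S_s = 0.04×3.2/(1+0.6)×log₁₀(54.1/4.5)
    = 0.08 × 1.08 = 0.0864 m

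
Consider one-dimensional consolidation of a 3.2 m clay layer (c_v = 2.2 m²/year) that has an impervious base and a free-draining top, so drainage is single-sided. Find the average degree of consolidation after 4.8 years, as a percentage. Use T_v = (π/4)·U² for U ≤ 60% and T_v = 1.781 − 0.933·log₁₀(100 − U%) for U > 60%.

U ≈ 93.6 %

Drainage path length: H_d = H = 3.2 m (single drainage).
T_v = c_v·t/H_d² = 2.2×4.8/3.2² = 1.0312.
T_v = 1.0312 corresponds to the U > 60% branch:
U = 1 − 10^((1.781 − T_v)/0.933)/100 = 0.9364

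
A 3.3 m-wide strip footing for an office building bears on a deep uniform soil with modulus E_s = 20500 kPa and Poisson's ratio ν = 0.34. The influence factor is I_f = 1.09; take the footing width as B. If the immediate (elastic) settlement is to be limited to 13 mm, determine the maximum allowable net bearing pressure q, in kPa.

S_e = q·B·(1−ν²)/E_s · I_f  ⇒  q = S_e·E_s / (B·(1−ν²)·I_f).
q = 0.013 × 20500 / (3.3 × 0.8844 × 1.09) = 83.77 kPa

q ≈ 83.8 kPa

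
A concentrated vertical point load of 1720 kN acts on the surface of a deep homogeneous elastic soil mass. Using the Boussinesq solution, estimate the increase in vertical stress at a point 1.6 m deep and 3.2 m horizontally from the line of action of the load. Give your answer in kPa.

Boussinesq vertical stress below a point load on an elastic half-space:
Δσ_z = 3P/(2πz²) · [1 + (r/z)²]^(−5/2)
r/z = 3.2/1.6 = 2; [1+(r/z)²]^(−5/2) = 0.017889.
Δσ_z = 3×1720/(2π×1.6²) × 0.017889 = 320.8 × 0.017889 = 5.739 kPa

Δσ_z ≈ 5.74 kPa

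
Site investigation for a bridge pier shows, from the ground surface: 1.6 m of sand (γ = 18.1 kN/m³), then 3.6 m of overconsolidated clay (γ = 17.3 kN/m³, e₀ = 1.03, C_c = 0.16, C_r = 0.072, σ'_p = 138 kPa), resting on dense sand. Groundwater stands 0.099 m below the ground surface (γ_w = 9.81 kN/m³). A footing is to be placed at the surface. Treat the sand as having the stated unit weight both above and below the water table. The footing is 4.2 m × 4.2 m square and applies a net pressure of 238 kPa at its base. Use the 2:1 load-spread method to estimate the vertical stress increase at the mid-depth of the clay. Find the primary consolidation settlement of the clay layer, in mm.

Mid-depth of clay below the ground surface: z = 1.6 + 3.6/2 = 3.4 m.
Total vertical stress at mid-clay: σ_v = 18.1×1.6 + 17.3×1.8 = 60.1 kPa.
Pore pressure: u = 9.81×(3.4 − 0.099) = 32.383 kPa.
Initial effective stress: σ'_0 = σ_v − u = 60.1 − 32.383 = 27.717 kPa.
Stress increase at mid-clay by the 2:1 spreading method:
Δσ = qBL/((B+z)(L+z)) = 238×4.2×4.2/((4.2+3.4)(4.2+3.4)) = 72.686 kPa
Final effective stress: σ'_f = 27.717 + 72.686 = 100.4 kPa.
σ'_f = 100.4 ≤ σ'_p = 138 kPa, so the clay remains overconsolidated and only the recompression index applies:
S_c = C_r·H/(1+e₀)·log₁₀(σ'_f/σ'_0) = 0.072×3.6/2.03×log₁₀(100.4/27.717)
    = 0.12768 × 0.55899 = 0.07137 m

S_c ≈ 71.4 mm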